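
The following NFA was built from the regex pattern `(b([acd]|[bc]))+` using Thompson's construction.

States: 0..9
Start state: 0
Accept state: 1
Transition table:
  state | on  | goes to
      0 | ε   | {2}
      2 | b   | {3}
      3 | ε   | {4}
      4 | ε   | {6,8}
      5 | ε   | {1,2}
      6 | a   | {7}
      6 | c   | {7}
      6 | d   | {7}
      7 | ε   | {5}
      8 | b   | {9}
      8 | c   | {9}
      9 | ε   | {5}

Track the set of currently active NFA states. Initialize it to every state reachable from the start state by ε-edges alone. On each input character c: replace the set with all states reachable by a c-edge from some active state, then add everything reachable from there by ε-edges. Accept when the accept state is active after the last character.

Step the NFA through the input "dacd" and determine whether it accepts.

initial (ε-close {0}): {0,2}
'd' @ 1: {}  — state set empty
rest 'acd' ignored (set empty)
final: {}; accept 1 not in set

Answer: REJECT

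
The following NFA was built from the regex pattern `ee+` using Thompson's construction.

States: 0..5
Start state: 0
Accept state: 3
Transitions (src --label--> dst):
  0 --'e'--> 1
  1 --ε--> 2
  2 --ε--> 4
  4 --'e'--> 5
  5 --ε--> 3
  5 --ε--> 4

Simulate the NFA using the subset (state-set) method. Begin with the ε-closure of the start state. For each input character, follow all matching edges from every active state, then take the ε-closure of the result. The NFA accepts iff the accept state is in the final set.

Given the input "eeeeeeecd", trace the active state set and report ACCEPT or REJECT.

initial (ε-close {0}): {0}
'e' @ 1: {1,2,4}
'e' @ 2: {3,4,5}  ✓accept
'e' @ 3: {3,4,5}  ✓accept
'e' @ 4: {3,4,5}  ✓accept
'e' @ 5: {3,4,5}  ✓accept
'e' @ 6: {3,4,5}  ✓accept
'e' @ 7: {3,4,5}  ✓accept
'c' @ 8: {}  — no active states
rest 'd' ignored (set empty)
end set {} — state 3 not in

Answer: REJECT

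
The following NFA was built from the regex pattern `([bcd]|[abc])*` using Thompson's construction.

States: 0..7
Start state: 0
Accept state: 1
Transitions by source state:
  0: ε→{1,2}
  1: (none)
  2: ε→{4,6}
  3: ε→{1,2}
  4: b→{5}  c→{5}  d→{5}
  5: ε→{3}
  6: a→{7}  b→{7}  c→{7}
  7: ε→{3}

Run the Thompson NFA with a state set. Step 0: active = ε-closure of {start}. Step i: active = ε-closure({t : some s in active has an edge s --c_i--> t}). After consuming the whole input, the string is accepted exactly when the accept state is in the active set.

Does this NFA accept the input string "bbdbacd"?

Answer: ACCEPT

Derivation:
start: ε-closure({0}) = {0,1,2,4,6}
'b' @ 1: {1,2,3,4,5,6,7}  [accepting]
'b' @ 2: {1,2,3,4,5,6,7}  [accepting]
'd' @ 3: {1,2,3,4,5,6}  [accepting]
'b' @ 4: {1,2,3,4,5,6,7}  [accepting]
'a' @ 5: {1,2,3,4,6,7}  [accepting]
'c' @ 6: {1,2,3,4,5,6,7}  [accepting]
'd' @ 7: {1,2,3,4,5,6}  [accepting]
final: {1,2,3,4,5,6}; accept 1 in set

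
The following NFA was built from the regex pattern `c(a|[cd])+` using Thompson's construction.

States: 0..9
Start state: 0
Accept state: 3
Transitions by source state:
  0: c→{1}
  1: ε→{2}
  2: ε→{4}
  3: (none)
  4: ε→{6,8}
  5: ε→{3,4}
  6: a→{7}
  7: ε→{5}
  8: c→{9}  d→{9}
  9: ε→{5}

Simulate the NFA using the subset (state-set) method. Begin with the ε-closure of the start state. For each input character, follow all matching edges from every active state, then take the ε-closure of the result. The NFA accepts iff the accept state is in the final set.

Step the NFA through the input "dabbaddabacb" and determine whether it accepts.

initial (ε-close {0}): {0}
'd' @ 1: {}  — dead — no transitions
rest 'abbaddabacb' ignored (set empty)
after full input: {}  (accept=3 not in)

Answer: REJECT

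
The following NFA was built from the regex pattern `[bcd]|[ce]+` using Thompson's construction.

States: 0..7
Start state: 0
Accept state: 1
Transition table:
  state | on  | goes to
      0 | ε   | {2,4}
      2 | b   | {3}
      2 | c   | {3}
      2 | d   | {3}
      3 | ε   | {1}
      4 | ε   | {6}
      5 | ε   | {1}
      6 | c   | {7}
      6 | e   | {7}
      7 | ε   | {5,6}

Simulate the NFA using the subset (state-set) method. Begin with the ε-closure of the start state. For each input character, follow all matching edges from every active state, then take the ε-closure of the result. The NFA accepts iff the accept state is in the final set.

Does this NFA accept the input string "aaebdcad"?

Answer: REJECT

Trace:
initial (ε-close {0}): {0,2,4,6}
'a' @ 1: {}  — state set empty
rest 'aebdcad' ignored (set empty)
final: {}; accept 1 not in set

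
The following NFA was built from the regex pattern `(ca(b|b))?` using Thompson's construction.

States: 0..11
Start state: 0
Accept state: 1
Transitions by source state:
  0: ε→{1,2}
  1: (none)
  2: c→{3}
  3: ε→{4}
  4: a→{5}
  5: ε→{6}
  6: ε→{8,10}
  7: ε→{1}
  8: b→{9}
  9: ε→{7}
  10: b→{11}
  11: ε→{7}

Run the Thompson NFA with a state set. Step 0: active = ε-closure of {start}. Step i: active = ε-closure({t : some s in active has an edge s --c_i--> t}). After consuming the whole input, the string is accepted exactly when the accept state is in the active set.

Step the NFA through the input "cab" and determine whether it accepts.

Answer: ACCEPT

Steps:
S₀ = ε-closure({0}) = {0,1,2}
'c' @ 1: {3,4}
'a' @ 2: {5,6,8,10}
'b' @ 3: {1,7,9,11}  ✓accept
final: {1,7,9,11}; accept 1 in set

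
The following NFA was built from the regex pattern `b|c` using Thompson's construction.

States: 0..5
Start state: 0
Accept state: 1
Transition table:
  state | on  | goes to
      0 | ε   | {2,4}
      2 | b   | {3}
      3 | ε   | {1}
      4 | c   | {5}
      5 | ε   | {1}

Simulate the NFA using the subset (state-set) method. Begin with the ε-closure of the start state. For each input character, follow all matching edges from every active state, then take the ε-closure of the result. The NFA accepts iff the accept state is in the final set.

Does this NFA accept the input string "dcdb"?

Answer: REJECT

Derivation:
start: ε-closure({0}) = {0,2,4}
'd' @ 1: {}  — no active states
rest 'cdb' ignored (set empty)
after full input: {}  (accept=1 not in)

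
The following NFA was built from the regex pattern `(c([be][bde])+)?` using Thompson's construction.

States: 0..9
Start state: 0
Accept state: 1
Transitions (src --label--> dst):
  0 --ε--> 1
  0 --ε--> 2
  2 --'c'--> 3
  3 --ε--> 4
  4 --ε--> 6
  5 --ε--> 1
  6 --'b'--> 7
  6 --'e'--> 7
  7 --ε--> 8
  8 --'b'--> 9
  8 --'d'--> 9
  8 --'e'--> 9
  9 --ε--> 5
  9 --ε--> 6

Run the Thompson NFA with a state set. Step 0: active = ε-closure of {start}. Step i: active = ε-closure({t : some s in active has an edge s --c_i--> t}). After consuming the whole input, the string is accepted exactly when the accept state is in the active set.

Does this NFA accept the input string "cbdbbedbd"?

Answer: ACCEPT

Trace:
start: ε-closure({0}) = {0,1,2}
'c' @ 1: {3,4,6}
'b' @ 2: {7,8}
'd' @ 3: {1,5,6,9}  [accepting]
'b' @ 4: {7,8}
'b' @ 5: {1,5,6,9}  [accepting]
'e' @ 6: {7,8}
'd' @ 7: {1,5,6,9}  [accepting]
'b' @ 8: {7,8}
'd' @ 9: {1,5,6,9}  [accepting]
after full input: {1,5,6,9}  (accept=1 in)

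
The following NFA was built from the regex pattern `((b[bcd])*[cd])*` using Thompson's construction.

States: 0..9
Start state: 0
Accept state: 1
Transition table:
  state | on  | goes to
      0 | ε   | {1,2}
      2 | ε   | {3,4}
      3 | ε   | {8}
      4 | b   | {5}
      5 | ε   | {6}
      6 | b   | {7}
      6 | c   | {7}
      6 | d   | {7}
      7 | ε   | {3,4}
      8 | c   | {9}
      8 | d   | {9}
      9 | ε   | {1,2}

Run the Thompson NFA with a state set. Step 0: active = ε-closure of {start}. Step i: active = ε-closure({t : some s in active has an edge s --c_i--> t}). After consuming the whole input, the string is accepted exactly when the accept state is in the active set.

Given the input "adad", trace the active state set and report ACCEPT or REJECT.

Answer: REJECT

Steps:
start: ε-closure({0}) = {0,1,2,3,4,8}
'a' @ 1: {}  — state set empty
rest 'dad' ignored (set empty)
after full input: {}  (accept=1 not in)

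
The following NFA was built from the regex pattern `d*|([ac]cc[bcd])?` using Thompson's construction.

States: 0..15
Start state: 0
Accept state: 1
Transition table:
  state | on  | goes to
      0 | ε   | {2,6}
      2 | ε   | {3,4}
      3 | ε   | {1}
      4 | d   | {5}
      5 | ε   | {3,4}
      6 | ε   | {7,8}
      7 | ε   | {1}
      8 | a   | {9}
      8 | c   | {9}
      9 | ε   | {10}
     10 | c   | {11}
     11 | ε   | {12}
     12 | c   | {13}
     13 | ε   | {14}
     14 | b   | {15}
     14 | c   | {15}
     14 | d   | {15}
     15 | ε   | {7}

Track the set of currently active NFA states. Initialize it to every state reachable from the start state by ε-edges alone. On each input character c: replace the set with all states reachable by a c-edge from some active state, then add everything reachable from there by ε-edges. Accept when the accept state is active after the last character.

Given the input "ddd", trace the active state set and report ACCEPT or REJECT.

Answer: ACCEPT

Trace:
start: ε-closure({0}) = {0,1,2,3,4,6,7,8}
'd' @ 1: {1,3,4,5}  (accept∈set)
'd' @ 2: {1,3,4,5}  (accept∈set)
'd' @ 3: {1,3,4,5}  (accept∈set)
after full input: {1,3,4,5}  (accept=1 in)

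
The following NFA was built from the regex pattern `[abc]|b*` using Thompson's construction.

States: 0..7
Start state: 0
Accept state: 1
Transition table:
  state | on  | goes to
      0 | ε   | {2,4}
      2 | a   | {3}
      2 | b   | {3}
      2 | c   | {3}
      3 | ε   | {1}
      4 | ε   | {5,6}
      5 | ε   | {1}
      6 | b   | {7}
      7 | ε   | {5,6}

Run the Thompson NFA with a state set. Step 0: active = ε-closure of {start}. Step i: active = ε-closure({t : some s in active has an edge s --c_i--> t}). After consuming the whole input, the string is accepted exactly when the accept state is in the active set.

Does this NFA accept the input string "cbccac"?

Answer: REJECT

Derivation:
S₀ = ε-closure({0}) = {0,1,2,4,5,6}
'c' @ 1: {1,3}  ✓accept
'b' @ 2: {}  — state set empty
rest 'ccac' ignored (set empty)
final: {}; accept 1 not in set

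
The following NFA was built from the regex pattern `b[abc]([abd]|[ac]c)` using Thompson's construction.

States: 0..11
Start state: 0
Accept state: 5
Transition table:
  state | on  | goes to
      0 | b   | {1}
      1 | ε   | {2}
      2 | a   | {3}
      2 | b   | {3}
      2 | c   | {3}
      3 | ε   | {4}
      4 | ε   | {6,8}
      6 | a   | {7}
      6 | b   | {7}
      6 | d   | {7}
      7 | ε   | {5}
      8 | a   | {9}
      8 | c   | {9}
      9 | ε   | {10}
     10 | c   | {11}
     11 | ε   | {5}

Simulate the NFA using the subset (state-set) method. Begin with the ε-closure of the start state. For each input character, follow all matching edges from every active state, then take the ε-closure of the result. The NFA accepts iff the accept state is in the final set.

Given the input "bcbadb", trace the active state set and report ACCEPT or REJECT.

initial (ε-close {0}): {0}
'b' @ 1: {1,2}
'c' @ 2: {3,4,6,8}
'b' @ 3: {5,7}  (accept∈set)
'a' @ 4: {}  — no active states
rest 'db' ignored (set empty)
final: {}; accept 5 not in set

Answer: REJECT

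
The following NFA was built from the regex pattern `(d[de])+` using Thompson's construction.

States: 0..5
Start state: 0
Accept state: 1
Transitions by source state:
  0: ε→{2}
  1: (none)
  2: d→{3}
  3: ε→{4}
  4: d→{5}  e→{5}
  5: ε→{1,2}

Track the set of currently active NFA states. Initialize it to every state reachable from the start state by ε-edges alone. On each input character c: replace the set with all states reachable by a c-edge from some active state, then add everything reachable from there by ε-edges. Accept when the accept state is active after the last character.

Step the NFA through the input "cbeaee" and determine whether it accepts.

initial (ε-close {0}): {0,2}
'c' @ 1: {}  — no active states
rest 'beaee' ignored (set empty)
end set {} — state 1 not in

Answer: REJECT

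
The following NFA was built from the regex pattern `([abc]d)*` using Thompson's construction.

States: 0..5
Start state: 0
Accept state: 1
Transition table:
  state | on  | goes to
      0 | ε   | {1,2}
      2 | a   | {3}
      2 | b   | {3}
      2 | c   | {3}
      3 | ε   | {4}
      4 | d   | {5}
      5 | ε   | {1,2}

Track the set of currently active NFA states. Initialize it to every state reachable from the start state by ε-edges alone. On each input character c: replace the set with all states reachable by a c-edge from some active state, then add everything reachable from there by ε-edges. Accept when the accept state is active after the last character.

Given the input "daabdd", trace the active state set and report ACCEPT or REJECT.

Answer: REJECT

Steps:
initial (ε-close {0}): {0,1,2}
'd' @ 1: {}  — state set empty
rest 'aabdd' ignored (set empty)
end set {} — state 1 not in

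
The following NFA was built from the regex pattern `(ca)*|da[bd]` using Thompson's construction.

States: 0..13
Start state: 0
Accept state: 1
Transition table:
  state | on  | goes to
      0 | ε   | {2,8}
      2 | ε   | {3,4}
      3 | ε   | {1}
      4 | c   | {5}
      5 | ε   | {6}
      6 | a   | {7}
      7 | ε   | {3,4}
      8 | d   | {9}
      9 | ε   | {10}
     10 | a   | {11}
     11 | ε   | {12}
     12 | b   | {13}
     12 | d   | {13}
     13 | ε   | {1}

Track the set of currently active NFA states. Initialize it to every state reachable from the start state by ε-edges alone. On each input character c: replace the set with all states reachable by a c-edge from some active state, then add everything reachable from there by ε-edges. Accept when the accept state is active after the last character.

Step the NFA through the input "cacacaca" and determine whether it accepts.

Answer: ACCEPT

Derivation:
initial (ε-close {0}): {0,1,2,3,4,8}
'c' @ 1: {5,6}
'a' @ 2: {1,3,4,7}  (accept∈set)
'c' @ 3: {5,6}
'a' @ 4: {1,3,4,7}  (accept∈set)
'c' @ 5: {5,6}
'a' @ 6: {1,3,4,7}  (accept∈set)
'c' @ 7: {5,6}
'a' @ 8: {1,3,4,7}  (accept∈set)
after full input: {1,3,4,7}  (accept=1 in)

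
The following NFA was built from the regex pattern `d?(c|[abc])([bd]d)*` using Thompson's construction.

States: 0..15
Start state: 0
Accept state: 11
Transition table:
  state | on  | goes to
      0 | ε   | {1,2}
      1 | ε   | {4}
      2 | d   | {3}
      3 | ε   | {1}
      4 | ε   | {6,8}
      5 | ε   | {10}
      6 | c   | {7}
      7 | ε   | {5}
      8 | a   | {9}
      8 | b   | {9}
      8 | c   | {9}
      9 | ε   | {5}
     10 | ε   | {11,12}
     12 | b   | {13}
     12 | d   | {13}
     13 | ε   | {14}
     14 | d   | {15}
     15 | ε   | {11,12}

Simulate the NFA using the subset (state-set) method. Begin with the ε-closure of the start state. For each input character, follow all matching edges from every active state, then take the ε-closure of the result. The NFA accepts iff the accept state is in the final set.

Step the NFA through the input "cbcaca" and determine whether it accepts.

Answer: REJECT

Trace:
S₀ = ε-closure({0}) = {0,1,2,4,6,8}
'c' @ 1: {5,7,9,10,11,12}  [accepting]
'b' @ 2: {13,14}
'c' @ 3: {}  — state set empty
rest 'aca' ignored (set empty)
final: {}; accept 11 not in set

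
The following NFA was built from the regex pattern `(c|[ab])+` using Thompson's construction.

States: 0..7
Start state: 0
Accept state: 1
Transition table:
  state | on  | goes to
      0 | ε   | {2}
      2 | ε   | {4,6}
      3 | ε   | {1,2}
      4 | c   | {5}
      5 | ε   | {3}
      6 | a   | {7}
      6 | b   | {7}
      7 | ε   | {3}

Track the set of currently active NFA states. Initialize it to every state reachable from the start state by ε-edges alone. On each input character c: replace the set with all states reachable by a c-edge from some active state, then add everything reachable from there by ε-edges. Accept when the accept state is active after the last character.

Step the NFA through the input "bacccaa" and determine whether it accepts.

Answer: ACCEPT

Steps:
start: ε-closure({0}) = {0,2,4,6}
'b' @ 1: {1,2,3,4,6,7}  [accepting]
'a' @ 2: {1,2,3,4,6,7}  [accepting]
'c' @ 3: {1,2,3,4,5,6}  [accepting]
'c' @ 4: {1,2,3,4,5,6}  [accepting]
'c' @ 5: {1,2,3,4,5,6}  [accepting]
'a' @ 6: {1,2,3,4,6,7}  [accepting]
'a' @ 7: {1,2,3,4,6,7}  [accepting]
end set {1,2,3,4,6,7} — state 1 in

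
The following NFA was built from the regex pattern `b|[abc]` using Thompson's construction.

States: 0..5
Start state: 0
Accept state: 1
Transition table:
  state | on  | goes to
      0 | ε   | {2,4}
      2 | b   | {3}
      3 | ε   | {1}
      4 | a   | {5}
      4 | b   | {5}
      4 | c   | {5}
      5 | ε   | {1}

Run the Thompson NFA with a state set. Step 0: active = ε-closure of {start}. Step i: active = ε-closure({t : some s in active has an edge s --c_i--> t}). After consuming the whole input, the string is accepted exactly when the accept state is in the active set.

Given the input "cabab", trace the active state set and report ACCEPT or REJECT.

Answer: REJECT

Trace:
initial (ε-close {0}): {0,2,4}
'c' @ 1: {1,5}  ✓accept
'a' @ 2: {}  — no active states
rest 'bab' ignored (set empty)
final: {}; accept 1 not in set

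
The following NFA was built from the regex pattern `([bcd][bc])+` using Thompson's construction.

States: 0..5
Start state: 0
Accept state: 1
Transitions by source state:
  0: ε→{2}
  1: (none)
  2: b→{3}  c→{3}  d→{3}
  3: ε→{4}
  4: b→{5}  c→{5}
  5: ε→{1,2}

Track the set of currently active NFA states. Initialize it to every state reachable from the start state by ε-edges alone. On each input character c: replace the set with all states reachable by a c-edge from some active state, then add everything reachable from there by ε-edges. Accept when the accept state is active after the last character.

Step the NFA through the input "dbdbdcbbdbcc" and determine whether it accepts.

initial (ε-close {0}): {0,2}
'd' @ 1: {3,4}
'b' @ 2: {1,2,5}  [accepting]
'd' @ 3: {3,4}
'b' @ 4: {1,2,5}  [accepting]
'd' @ 5: {3,4}
'c' @ 6: {1,2,5}  [accepting]
'b' @ 7: {3,4}
'b' @ 8: {1,2,5}  [accepting]
'd' @ 9: {3,4}
'b' @ 10: {1,2,5}  [accepting]
'c' @ 11: {3,4}
'c' @ 12: {1,2,5}  [accepting]
final: {1,2,5}; accept 1 in set

Answer: ACCEPT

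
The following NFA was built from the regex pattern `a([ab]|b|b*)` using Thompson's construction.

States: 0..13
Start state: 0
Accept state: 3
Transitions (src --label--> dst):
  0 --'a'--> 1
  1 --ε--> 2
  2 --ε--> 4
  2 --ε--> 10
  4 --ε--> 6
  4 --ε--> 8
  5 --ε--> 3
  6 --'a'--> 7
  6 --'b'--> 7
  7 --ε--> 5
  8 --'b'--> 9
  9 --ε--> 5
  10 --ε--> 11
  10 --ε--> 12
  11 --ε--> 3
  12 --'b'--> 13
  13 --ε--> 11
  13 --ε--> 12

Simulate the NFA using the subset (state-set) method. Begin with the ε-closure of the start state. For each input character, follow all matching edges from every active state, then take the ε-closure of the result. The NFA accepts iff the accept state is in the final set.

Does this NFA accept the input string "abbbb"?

start: ε-closure({0}) = {0}
'a' @ 1: {1,2,3,4,6,8,10,11,12}  ✓accept
'b' @ 2: {3,5,7,9,11,12,13}  ✓accept
'b' @ 3: {3,11,12,13}  ✓accept
'b' @ 4: {3,11,12,13}  ✓accept
'b' @ 5: {3,11,12,13}  ✓accept
end set {3,11,12,13} — state 3 in

Answer: ACCEPT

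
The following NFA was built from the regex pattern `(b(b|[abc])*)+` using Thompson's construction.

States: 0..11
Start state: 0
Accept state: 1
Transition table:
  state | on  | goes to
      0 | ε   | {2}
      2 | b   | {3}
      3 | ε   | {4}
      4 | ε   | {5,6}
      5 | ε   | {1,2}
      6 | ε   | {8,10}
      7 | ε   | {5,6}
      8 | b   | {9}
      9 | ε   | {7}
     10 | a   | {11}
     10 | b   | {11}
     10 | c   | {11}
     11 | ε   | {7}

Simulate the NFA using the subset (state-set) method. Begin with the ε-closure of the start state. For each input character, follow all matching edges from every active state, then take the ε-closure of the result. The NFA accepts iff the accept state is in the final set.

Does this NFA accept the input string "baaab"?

Answer: ACCEPT

Steps:
initial (ε-close {0}): {0,2}
'b' @ 1: {1,2,3,4,5,6,8,10}  [accepting]
'a' @ 2: {1,2,5,6,7,8,10,11}  [accepting]
'a' @ 3: {1,2,5,6,7,8,10,11}  [accepting]
'a' @ 4: {1,2,5,6,7,8,10,11}  [accepting]
'b' @ 5: {1,2,3,4,5,6,7,8,9,10,11}  [accepting]
final: {1,2,3,4,5,6,7,8,9,10,11}; accept 1 in set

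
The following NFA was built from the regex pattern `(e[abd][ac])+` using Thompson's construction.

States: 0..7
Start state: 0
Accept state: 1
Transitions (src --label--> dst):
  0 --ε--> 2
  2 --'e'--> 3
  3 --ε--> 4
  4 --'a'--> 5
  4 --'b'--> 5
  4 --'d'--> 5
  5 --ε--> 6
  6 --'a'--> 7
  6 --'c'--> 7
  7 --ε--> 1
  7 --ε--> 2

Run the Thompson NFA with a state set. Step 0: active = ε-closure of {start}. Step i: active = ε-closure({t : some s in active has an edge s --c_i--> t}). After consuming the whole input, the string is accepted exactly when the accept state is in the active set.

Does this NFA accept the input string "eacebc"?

start: ε-closure({0}) = {0,2}
'e' @ 1: {3,4}
'a' @ 2: {5,6}
'c' @ 3: {1,2,7}  ✓accept
'e' @ 4: {3,4}
'b' @ 5: {5,6}
'c' @ 6: {1,2,7}  ✓accept
final: {1,2,7}; accept 1 in set

Answer: ACCEPT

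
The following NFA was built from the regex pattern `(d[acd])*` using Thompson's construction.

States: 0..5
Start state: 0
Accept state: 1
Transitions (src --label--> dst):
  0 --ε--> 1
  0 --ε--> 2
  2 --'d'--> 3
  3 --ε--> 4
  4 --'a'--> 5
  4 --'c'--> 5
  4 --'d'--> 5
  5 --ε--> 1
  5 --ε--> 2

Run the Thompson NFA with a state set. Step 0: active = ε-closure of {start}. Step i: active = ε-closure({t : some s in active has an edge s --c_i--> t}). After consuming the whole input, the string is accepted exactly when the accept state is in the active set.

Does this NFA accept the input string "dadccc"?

Answer: REJECT

Steps:
start: ε-closure({0}) = {0,1,2}
'd' @ 1: {3,4}
'a' @ 2: {1,2,5}  (accept∈set)
'd' @ 3: {3,4}
'c' @ 4: {1,2,5}  (accept∈set)
'c' @ 5: {}  — dead — no transitions
rest 'c' ignored (set empty)
end set {} — state 1 not in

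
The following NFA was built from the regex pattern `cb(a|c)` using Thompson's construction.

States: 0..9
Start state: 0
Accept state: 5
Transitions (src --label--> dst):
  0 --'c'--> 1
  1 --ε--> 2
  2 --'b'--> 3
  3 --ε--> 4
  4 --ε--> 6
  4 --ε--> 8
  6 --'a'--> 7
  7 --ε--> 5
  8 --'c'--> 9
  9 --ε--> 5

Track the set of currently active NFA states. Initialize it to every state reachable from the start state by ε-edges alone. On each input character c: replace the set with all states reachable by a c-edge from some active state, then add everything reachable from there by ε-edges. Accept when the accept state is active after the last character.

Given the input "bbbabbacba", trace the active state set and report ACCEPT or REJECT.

initial (ε-close {0}): {0}
'b' @ 1: {}  — no active states
rest 'bbabbacba' ignored (set empty)
after full input: {}  (accept=5 not in)

Answer: REJECT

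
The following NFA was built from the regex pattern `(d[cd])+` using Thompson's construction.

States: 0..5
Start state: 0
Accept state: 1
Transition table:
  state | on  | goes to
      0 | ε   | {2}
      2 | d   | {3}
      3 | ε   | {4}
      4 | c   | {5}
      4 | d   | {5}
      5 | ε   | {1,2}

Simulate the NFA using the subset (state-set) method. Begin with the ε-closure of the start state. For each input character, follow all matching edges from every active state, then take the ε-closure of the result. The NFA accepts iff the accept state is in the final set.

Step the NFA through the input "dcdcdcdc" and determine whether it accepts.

Answer: ACCEPT

Derivation:
S₀ = ε-closure({0}) = {0,2}
'd' @ 1: {3,4}
'c' @ 2: {1,2,5}  ✓accept
'd' @ 3: {3,4}
'c' @ 4: {1,2,5}  ✓accept
'd' @ 5: {3,4}
'c' @ 6: {1,2,5}  ✓accept
'd' @ 7: {3,4}
'c' @ 8: {1,2,5}  ✓accept
after full input: {1,2,5}  (accept=1 in)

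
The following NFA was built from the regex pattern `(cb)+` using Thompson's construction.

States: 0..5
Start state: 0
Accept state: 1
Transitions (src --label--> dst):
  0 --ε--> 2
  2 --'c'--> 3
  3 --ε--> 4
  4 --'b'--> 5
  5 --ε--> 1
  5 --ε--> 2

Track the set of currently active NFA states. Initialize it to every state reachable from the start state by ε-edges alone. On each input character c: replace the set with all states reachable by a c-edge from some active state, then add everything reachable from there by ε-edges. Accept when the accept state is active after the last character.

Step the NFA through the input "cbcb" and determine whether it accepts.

initial (ε-close {0}): {0,2}
'c' @ 1: {3,4}
'b' @ 2: {1,2,5}  (accept∈set)
'c' @ 3: {3,4}
'b' @ 4: {1,2,5}  (accept∈set)
end set {1,2,5} — state 1 in

Answer: ACCEPT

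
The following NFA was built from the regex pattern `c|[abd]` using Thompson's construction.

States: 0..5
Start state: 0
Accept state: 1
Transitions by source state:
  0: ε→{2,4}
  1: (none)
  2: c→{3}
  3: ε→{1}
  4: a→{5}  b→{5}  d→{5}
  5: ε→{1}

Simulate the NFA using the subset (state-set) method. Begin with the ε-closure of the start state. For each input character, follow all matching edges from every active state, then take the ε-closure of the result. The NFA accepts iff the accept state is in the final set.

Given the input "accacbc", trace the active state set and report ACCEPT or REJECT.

S₀ = ε-closure({0}) = {0,2,4}
'a' @ 1: {1,5}  [accepting]
'c' @ 2: {}  — no active states
rest 'cacbc' ignored (set empty)
final: {}; accept 1 not in set

Answer: REJECT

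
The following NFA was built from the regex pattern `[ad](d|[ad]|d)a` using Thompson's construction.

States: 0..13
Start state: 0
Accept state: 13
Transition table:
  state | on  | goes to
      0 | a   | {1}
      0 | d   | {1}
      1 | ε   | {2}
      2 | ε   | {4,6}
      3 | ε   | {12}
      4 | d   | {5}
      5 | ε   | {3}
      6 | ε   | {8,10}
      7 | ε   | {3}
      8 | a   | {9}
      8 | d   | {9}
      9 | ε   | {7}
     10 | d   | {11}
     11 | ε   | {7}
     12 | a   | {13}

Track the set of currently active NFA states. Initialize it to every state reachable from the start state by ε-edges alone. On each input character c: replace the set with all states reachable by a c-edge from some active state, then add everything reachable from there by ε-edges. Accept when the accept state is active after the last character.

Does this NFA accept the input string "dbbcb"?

S₀ = ε-closure({0}) = {0}
'd' @ 1: {1,2,4,6,8,10}
'b' @ 2: {}  — no active states
rest 'bcb' ignored (set empty)
end set {} — state 13 not in

Answer: REJECT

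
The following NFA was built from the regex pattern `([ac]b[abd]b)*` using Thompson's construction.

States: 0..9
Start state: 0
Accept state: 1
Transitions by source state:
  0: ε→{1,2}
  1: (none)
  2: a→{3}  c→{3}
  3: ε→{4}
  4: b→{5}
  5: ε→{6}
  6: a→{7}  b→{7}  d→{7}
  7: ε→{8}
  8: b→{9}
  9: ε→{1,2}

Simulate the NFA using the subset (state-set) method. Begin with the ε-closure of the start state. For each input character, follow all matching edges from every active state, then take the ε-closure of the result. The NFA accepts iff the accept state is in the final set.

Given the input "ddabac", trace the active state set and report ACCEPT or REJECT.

start: ε-closure({0}) = {0,1,2}
'd' @ 1: {}  — no active states
rest 'dabac' ignored (set empty)
after full input: {}  (accept=1 not in)

Answer: REJECT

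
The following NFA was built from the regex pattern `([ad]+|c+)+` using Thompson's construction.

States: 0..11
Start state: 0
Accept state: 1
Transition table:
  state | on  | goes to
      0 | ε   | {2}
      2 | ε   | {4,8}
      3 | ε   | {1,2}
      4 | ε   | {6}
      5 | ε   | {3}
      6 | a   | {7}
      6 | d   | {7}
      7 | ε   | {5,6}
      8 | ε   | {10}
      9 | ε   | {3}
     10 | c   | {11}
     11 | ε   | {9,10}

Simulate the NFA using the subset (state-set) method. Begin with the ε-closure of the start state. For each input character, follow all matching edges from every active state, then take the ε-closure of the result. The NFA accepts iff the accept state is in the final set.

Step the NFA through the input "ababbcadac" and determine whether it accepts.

initial (ε-close {0}): {0,2,4,6,8,10}
'a' @ 1: {1,2,3,4,5,6,7,8,10}  ✓accept
'b' @ 2: {}  — state set empty
rest 'abbcadac' ignored (set empty)
after full input: {}  (accept=1 not in)

Answer: REJECT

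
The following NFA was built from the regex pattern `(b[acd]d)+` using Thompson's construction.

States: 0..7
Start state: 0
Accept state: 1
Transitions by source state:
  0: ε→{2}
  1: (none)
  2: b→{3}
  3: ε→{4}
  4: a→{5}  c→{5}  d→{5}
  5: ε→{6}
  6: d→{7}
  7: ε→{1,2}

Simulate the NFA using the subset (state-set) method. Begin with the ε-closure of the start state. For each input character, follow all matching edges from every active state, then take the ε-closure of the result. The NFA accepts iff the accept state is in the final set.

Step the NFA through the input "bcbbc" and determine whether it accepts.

S₀ = ε-closure({0}) = {0,2}
'b' @ 1: {3,4}
'c' @ 2: {5,6}
'b' @ 3: {}  — no active states
rest 'bc' ignored (set empty)
end set {} — state 1 not in

Answer: REJECT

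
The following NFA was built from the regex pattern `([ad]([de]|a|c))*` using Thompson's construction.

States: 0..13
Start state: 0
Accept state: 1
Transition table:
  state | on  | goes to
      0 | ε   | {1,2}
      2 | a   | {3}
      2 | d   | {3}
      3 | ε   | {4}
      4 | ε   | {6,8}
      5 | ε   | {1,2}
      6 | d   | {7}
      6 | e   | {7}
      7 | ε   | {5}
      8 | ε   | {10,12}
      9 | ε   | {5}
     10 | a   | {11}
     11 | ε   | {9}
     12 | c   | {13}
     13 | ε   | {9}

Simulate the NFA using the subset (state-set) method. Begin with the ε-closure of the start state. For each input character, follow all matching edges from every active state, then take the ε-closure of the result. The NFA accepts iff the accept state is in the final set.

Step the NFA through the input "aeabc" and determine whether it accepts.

Answer: REJECT

Trace:
initial (ε-close {0}): {0,1,2}
'a' @ 1: {3,4,6,8,10,12}
'e' @ 2: {1,2,5,7}  (accept∈set)
'a' @ 3: {3,4,6,8,10,12}
'b' @ 4: {}  — no active states
rest 'c' ignored (set empty)
end set {} — state 1 not in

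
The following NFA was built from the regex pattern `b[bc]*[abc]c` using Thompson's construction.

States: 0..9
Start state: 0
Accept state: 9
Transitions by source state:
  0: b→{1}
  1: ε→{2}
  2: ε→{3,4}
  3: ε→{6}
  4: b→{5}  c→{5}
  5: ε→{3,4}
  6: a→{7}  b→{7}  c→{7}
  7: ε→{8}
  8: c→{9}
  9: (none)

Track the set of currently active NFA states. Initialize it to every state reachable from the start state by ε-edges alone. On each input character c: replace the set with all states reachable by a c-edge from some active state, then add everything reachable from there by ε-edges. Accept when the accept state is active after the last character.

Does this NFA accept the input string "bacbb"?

Answer: REJECT

Trace:
start: ε-closure({0}) = {0}
'b' @ 1: {1,2,3,4,6}
'a' @ 2: {7,8}
'c' @ 3: {9}  ✓accept
'b' @ 4: {}  — state set empty
rest 'b' ignored (set empty)
final: {}; accept 9 not in set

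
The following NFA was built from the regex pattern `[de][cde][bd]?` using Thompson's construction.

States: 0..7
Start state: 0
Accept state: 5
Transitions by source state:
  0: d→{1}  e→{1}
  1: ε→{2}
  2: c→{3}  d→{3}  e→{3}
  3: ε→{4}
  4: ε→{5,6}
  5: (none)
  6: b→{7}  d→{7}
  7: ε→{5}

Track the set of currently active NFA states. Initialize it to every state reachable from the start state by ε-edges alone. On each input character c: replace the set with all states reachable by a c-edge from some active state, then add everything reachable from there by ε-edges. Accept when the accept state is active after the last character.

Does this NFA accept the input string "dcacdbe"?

Answer: REJECT

Trace:
start: ε-closure({0}) = {0}
'd' @ 1: {1,2}
'c' @ 2: {3,4,5,6}  ✓accept
'a' @ 3: {}  — dead — no transitions
rest 'cdbe' ignored (set empty)
final: {}; accept 5 not in set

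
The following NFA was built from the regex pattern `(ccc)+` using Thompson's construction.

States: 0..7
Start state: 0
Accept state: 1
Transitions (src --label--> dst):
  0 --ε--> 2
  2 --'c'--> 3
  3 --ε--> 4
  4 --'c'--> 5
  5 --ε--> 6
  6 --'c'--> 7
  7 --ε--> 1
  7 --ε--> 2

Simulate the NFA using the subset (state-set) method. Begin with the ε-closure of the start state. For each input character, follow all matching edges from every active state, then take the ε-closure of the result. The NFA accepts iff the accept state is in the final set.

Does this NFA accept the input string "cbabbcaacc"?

Answer: REJECT

Trace:
start: ε-closure({0}) = {0,2}
'c' @ 1: {3,4}
'b' @ 2: {}  — no active states
rest 'abbcaacc' ignored (set empty)
after full input: {}  (accept=1 not in)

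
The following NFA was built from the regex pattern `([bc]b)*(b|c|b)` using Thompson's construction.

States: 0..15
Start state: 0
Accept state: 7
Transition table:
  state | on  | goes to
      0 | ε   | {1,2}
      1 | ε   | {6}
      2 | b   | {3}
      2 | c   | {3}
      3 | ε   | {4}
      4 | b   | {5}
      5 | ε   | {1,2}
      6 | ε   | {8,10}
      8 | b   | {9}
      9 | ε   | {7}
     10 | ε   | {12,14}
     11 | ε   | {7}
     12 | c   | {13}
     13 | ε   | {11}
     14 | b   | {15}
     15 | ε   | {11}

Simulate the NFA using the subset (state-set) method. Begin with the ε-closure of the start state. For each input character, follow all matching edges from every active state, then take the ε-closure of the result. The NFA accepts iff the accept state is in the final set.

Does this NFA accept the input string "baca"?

Answer: REJECT

Steps:
initial (ε-close {0}): {0,1,2,6,8,10,12,14}
'b' @ 1: {3,4,7,9,11,15}  [accepting]
'a' @ 2: {}  — dead — no transitions
rest 'ca' ignored (set empty)
final: {}; accept 7 not in set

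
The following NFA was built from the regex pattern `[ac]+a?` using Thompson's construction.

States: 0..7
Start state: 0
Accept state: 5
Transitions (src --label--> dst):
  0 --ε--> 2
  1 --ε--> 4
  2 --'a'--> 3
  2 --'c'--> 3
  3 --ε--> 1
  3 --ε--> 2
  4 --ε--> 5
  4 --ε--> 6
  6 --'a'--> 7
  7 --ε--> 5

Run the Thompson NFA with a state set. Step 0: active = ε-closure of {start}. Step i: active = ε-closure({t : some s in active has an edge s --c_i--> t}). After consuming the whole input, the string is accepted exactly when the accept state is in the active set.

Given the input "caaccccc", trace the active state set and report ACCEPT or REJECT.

initial (ε-close {0}): {0,2}
'c' @ 1: {1,2,3,4,5,6}  (accept∈set)
'a' @ 2: {1,2,3,4,5,6,7}  (accept∈set)
'a' @ 3: {1,2,3,4,5,6,7}  (accept∈set)
'c' @ 4: {1,2,3,4,5,6}  (accept∈set)
'c' @ 5: {1,2,3,4,5,6}  (accept∈set)
'c' @ 6: {1,2,3,4,5,6}  (accept∈set)
'c' @ 7: {1,2,3,4,5,6}  (accept∈set)
'c' @ 8: {1,2,3,4,5,6}  (accept∈set)
after full input: {1,2,3,4,5,6}  (accept=5 in)

Answer: ACCEPT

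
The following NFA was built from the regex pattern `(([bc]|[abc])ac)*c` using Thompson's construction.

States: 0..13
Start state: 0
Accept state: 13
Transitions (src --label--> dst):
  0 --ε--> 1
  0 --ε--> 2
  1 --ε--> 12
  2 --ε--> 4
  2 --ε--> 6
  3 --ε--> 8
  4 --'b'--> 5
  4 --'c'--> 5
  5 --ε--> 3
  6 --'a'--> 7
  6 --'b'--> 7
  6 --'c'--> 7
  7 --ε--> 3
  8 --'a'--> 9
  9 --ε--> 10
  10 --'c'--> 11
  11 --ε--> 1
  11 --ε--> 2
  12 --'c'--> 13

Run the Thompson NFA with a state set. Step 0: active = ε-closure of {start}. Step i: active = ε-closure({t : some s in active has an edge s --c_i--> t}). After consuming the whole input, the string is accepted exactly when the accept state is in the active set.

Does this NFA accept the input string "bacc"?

start: ε-closure({0}) = {0,1,2,4,6,12}
'b' @ 1: {3,5,7,8}
'a' @ 2: {9,10}
'c' @ 3: {1,2,4,6,11,12}
'c' @ 4: {3,5,7,8,13}  (accept∈set)
end set {3,5,7,8,13} — state 13 in

Answer: ACCEPT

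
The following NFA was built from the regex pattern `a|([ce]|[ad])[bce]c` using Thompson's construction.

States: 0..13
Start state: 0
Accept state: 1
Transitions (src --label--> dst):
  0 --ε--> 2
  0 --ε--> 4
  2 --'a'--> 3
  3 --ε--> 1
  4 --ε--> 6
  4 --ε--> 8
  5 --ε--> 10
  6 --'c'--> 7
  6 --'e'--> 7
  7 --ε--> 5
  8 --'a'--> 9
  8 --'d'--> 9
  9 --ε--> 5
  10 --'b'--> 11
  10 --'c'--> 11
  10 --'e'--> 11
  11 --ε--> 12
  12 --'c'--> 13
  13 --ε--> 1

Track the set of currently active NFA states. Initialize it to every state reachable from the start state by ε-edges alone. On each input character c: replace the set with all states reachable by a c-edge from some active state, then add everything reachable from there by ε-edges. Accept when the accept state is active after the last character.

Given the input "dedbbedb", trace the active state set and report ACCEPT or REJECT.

start: ε-closure({0}) = {0,2,4,6,8}
'd' @ 1: {5,9,10}
'e' @ 2: {11,12}
'd' @ 3: {}  — state set empty
rest 'bbedb' ignored (set empty)
final: {}; accept 1 not in set

Answer: REJECT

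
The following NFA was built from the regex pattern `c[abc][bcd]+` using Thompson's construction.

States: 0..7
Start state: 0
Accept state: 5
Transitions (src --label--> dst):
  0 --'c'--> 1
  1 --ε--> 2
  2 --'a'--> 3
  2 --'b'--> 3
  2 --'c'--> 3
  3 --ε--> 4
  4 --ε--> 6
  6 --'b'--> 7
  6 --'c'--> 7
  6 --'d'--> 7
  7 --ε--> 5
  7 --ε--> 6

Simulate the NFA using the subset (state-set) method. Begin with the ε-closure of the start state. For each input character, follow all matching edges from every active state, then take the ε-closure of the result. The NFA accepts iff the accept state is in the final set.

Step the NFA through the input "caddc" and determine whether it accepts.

Answer: ACCEPT

Derivation:
initial (ε-close {0}): {0}
'c' @ 1: {1,2}
'a' @ 2: {3,4,6}
'd' @ 3: {5,6,7}  [accepting]
'd' @ 4: {5,6,7}  [accepting]
'c' @ 5: {5,6,7}  [accepting]
final: {5,6,7}; accept 5 in set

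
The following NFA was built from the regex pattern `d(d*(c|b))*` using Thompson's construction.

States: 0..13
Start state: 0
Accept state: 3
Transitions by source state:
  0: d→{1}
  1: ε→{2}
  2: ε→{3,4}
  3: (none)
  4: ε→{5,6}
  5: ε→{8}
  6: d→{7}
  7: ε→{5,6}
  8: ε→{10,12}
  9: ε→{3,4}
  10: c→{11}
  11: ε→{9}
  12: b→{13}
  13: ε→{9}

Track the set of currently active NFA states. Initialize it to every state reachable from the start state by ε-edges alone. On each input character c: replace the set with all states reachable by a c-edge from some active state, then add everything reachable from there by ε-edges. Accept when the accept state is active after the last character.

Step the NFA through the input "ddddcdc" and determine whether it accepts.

Answer: ACCEPT

Trace:
initial (ε-close {0}): {0}
'd' @ 1: {1,2,3,4,5,6,8,10,12}  (accept∈set)
'd' @ 2: {5,6,7,8,10,12}
'd' @ 3: {5,6,7,8,10,12}
'd' @ 4: {5,6,7,8,10,12}
'c' @ 5: {3,4,5,6,8,9,10,11,12}  (accept∈set)
'd' @ 6: {5,6,7,8,10,12}
'c' @ 7: {3,4,5,6,8,9,10,11,12}  (accept∈set)
end set {3,4,5,6,8,9,10,11,12} — state 3 in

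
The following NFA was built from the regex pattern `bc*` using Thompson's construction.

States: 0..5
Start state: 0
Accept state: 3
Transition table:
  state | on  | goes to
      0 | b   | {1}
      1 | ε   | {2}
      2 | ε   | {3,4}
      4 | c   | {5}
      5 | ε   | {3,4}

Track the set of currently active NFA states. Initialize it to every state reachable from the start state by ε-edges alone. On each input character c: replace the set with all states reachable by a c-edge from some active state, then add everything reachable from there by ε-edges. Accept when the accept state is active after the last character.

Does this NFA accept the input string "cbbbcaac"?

initial (ε-close {0}): {0}
'c' @ 1: {}  — dead — no transitions
rest 'bbbcaac' ignored (set empty)
end set {} — state 3 not in

Answer: REJECT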